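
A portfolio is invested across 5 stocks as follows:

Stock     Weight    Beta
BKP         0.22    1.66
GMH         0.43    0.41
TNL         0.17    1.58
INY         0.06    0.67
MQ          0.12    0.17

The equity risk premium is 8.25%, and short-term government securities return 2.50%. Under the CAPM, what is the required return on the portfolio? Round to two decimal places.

9.68%

β_P = Σ w_i β_i = 0.22×1.66 + 0.43×0.41 + 0.17×1.58 + 0.06×0.67 + 0.12×0.17 = 0.8707
E(R_P) = R_f + β_P × MRP = 2.50% + 0.8707 × 8.25% = 9.68%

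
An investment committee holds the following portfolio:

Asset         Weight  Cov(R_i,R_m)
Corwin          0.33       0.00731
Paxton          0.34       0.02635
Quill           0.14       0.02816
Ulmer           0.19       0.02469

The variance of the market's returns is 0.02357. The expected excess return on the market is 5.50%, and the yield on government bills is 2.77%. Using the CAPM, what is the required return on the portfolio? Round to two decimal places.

β_Corwin = 0.00731 / 0.02357 = 0.3101
β_Paxton = 0.02635 / 0.02357 = 1.1179
β_Quill = 0.02816 / 0.02357 = 1.1947
β_Ulmer = 0.02469 / 0.02357 = 1.0475
β_P = Σ w_i β_i = 0.33×0.3101 + 0.34×1.1179 + 0.14×1.1947 + 0.19×1.0475 = 0.8487
E(R_P) = R_f + β_P × MRP = 2.77% + 0.8487 × 5.50% = 7.44%

7.44%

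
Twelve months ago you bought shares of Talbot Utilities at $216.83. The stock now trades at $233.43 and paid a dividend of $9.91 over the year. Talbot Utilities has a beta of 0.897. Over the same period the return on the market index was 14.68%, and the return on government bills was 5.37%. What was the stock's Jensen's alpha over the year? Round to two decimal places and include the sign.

-1.49%

Realised HPR = (P1 + D1 − P0) / P0 = (233.43 + 9.91 − 216.83) / 216.83 = 26.51 / 216.83 = 12.2262%
MRP = 14.68% − 5.37% = 9.31%
CAPM required = R_f + β·MRP = 5.37% + 0.897 × 9.31% = 13.72107%
α = realised − required = 12.2262% − 13.72107% = -1.49%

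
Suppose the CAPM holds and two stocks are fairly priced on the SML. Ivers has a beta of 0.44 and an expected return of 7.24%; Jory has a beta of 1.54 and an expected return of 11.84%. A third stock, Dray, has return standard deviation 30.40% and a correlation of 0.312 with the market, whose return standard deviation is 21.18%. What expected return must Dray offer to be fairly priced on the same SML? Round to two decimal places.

7.27%

MRP = (11.84% − 7.24%) / (1.54 − 0.44) = 4.1818%
R_f = 7.24% − 0.44 × 4.1818% = 5.4000%
β_Dray = ρ·σ_i/σ_m = 0.312 × 30.40 / 21.18 = 0.4478
E(R_Dray) = R_f + β × MRP = 5.4000% + 0.4478 × 4.1818% = 7.27%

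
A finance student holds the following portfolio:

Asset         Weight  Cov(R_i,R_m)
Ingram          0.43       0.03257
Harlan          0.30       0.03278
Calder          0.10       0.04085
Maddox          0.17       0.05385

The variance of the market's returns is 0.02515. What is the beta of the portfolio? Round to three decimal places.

β_Ingram = 0.03257 / 0.02515 = 1.2950
β_Harlan = 0.03278 / 0.02515 = 1.3034
β_Calder = 0.04085 / 0.02515 = 1.6243
β_Maddox = 0.05385 / 0.02515 = 2.1412
β_P = Σ w_i β_i = 0.43×1.2950 + 0.30×1.3034 + 0.10×1.6243 + 0.17×2.1412 = 1.4743

1.474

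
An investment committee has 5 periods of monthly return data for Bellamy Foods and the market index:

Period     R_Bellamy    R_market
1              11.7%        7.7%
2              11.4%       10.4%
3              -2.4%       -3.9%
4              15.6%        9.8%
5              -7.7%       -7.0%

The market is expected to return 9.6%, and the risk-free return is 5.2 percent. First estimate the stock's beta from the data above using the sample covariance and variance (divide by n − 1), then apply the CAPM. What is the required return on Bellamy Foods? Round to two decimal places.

Mean R_i = (11.7 + 11.4 − 2.4 + 15.6 − 7.7) / 5 = 5.7200%
Mean R_m = (7.7 + 10.4 − 3.9 + 9.8 − 7.0) / 5 = 3.4000%
Σ(R_i − R̄_i)(R_m − R̄_m) = 327.5500  ⇒  Cov = 327.5500 / 4 = 81.8875
Σ(R_m − R̄_m)² = 269.9000  ⇒  Var(R_m) = 269.9000 / 4 = 67.4750
β = Cov / Var(R_m) = 81.8875 / 67.4750 = 1.2136
MRP = 9.6% − 5.2% = 4.40%
E(R) = R_f + β × MRP = 5.2% + 1.2136 × 4.4% = 10.54%

10.54%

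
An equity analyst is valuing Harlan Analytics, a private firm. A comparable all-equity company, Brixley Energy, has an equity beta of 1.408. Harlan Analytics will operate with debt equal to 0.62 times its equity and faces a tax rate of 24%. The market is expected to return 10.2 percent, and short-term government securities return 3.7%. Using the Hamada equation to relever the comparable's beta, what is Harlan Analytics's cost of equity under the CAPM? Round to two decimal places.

β_L = β_U × [1 + (1 − t)(D/E)] = 1.408 × [1 + (1 − 0.24) × 0.62]
    = 1.408 × [1 + 0.76 × 0.62] = 1.408 × 1.4712 = 2.0714
MRP = 10.2% − 3.7% = 6.50%
E(R) = R_f + β_L × MRP = 3.7% + 2.0714 × 6.5% = 17.16%

17.16%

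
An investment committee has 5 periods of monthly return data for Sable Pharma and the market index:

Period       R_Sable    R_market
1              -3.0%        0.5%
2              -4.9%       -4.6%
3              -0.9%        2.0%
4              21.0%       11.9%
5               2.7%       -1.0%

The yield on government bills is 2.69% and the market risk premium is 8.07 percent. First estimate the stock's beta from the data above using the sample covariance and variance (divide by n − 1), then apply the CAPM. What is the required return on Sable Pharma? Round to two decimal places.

15.40%

Mean R_i = (-3.0 − 4.9 − 0.9 + 21.0 + 2.7) / 5 = 2.9800%
Mean R_m = (0.5 − 4.6 + 2.0 + 11.9 − 1.0) / 5 = 1.7600%
Σ(R_i − R̄_i)(R_m − R̄_m) = 240.2160  ⇒  Cov = 240.2160 / 4 = 60.0540
Σ(R_m − R̄_m)² = 152.5320  ⇒  Var(R_m) = 152.5320 / 4 = 38.1330
β = Cov / Var(R_m) = 60.0540 / 38.1330 = 1.5749
E(R) = R_f + β × MRP = 2.69% + 1.5749 × 8.07% = 15.40%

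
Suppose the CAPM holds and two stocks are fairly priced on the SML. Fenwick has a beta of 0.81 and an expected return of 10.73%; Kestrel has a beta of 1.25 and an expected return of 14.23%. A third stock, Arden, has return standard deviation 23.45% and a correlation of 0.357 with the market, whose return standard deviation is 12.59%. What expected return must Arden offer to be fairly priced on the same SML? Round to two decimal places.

MRP = (14.23% − 10.73%) / (1.25 − 0.81) = 7.9545%
R_f = 10.73% − 0.81 × 7.9545% = 4.2869%
β_Arden = ρ·σ_i/σ_m = 0.357 × 23.45 / 12.59 = 0.6649
E(R_Arden) = R_f + β × MRP = 4.2869% + 0.6649 × 7.9545% = 9.58%

9.58%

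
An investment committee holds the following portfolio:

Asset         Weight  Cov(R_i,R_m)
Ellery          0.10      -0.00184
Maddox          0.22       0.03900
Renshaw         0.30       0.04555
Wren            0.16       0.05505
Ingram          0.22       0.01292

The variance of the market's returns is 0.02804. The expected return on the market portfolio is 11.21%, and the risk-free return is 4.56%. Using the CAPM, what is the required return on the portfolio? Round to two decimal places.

12.56%

β_Ellery = -0.00184 / 0.02804 = -0.0656
β_Maddox = 0.03900 / 0.02804 = 1.3909
β_Renshaw = 0.04555 / 0.02804 = 1.6245
β_Wren = 0.05505 / 0.02804 = 1.9633
β_Ingram = 0.01292 / 0.02804 = 0.4608
β_P = Σ w_i β_i = 0.10×-0.0656 + 0.22×1.3909 + 0.30×1.6245 + 0.16×1.9633 + 0.22×0.4608 = 1.2023
MRP = 11.21% − 4.56% = 6.65%
E(R_P) = R_f + β_P × MRP = 4.56% + 1.2023 × 6.65% = 12.56%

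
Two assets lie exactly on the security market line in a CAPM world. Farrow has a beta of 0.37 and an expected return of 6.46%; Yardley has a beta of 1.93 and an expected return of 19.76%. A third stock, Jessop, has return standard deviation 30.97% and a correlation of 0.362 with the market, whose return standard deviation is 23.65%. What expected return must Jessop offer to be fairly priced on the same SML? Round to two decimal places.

7.35%

MRP = (19.76% − 6.46%) / (1.93 − 0.37) = 8.5256%
R_f = 6.46% − 0.37 × 8.5256% = 3.3055%
β_Jessop = ρ·σ_i/σ_m = 0.362 × 30.97 / 23.65 = 0.4740
E(R_Jessop) = R_f + β × MRP = 3.3055% + 0.4740 × 8.5256% = 7.35%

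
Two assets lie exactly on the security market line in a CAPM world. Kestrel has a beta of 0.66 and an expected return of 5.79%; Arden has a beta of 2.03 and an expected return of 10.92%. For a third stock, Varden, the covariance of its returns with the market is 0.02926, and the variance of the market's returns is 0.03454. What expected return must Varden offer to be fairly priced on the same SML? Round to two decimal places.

MRP = (10.92% − 5.79%) / (2.03 − 0.66) = 3.7445%
R_f = 5.79% − 0.66 × 3.7445% = 3.3186%
β_Varden = Cov / Var(R_m) = 0.02926 / 0.03454 = 0.8471
E(R_Varden) = R_f + β × MRP = 3.3186% + 0.8471 × 3.7445% = 6.49%

6.49%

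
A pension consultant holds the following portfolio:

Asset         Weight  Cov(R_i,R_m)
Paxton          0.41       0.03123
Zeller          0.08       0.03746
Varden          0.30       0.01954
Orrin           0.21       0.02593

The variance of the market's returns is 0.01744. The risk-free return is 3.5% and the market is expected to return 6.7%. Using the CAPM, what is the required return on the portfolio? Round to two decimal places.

β_Paxton = 0.03123 / 0.01744 = 1.7907
β_Zeller = 0.03746 / 0.01744 = 2.1479
β_Varden = 0.01954 / 0.01744 = 1.1204
β_Orrin = 0.02593 / 0.01744 = 1.4868
β_P = Σ w_i β_i = 0.41×1.7907 + 0.08×2.1479 + 0.30×1.1204 + 0.21×1.4868 = 1.5544
MRP = 6.7% − 3.5% = 3.20%
E(R_P) = R_f + β_P × MRP = 3.5% + 1.5544 × 3.2% = 8.47%

8.47%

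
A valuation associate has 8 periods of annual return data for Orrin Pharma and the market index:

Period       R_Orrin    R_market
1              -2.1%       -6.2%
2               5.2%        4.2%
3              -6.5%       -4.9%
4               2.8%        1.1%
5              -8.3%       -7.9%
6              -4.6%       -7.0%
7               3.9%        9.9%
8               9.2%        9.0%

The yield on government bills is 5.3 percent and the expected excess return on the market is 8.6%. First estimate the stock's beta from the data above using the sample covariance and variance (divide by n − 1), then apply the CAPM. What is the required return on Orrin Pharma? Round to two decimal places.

Mean R_i = (-2.1 + 5.2 − 6.5 + 2.8 − 8.3 − 4.6 + 3.9 + 9.2) / 8 = -0.0500%
Mean R_m = (-6.2 + 4.2 − 4.9 + 1.1 − 7.9 − 7.0 + 9.9 + 9.0) / 8 = -0.2250%
Σ(R_i − R̄_i)(R_m − R̄_m) = 288.8800  ⇒  Cov = 288.8800 / 7 = 41.2686
Σ(R_m − R̄_m)² = 371.3150  ⇒  Var(R_m) = 371.3150 / 7 = 53.0450
β = Cov / Var(R_m) = 41.2686 / 53.0450 = 0.7780
E(R) = R_f + β × MRP = 5.3% + 0.7780 × 8.6% = 11.99%

11.99%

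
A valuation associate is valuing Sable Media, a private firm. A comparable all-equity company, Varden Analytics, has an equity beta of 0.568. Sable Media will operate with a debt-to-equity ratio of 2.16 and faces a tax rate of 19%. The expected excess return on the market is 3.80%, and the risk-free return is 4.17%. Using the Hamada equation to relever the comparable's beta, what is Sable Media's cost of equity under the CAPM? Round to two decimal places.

10.10%

β_L = β_U × [1 + (1 − t)(D/E)] = 0.568 × [1 + (1 − 0.19) × 2.16]
    = 0.568 × [1 + 0.81 × 2.16] = 0.568 × 2.7496 = 1.5618
E(R) = R_f + β_L × MRP = 4.17% + 1.5618 × 3.80% = 10.10%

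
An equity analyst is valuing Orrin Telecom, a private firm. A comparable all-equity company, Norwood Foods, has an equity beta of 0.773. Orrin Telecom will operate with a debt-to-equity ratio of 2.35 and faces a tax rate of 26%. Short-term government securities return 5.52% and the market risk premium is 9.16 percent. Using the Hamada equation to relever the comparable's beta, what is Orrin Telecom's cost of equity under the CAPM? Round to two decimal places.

β_L = β_U × [1 + (1 − t)(D/E)] = 0.773 × [1 + (1 − 0.26) × 2.35]
    = 0.773 × [1 + 0.74 × 2.35] = 0.773 × 2.7390 = 2.1172
E(R) = R_f + β_L × MRP = 5.52% + 2.1172 × 9.16% = 24.91%

24.91%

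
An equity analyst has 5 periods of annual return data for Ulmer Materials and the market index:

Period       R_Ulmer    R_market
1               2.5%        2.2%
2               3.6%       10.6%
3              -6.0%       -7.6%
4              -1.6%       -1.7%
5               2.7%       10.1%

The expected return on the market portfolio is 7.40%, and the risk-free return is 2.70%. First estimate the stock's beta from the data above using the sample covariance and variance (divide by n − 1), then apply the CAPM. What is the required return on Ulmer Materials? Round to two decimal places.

Mean R_i = (2.5 + 3.6 − 6.0 − 1.6 + 2.7) / 5 = 0.2400%
Mean R_m = (2.2 + 10.6 − 7.6 − 1.7 + 10.1) / 5 = 2.7200%
Σ(R_i − R̄_i)(R_m − R̄_m) = 115.9860  ⇒  Cov = 115.9860 / 4 = 28.9965
Σ(R_m − R̄_m)² = 242.8680  ⇒  Var(R_m) = 242.8680 / 4 = 60.7170
β = Cov / Var(R_m) = 28.9965 / 60.7170 = 0.4776
MRP = 7.40% − 2.70% = 4.70%
E(R) = R_f + β × MRP = 2.70% + 0.4776 × 4.70% = 4.94%

4.94%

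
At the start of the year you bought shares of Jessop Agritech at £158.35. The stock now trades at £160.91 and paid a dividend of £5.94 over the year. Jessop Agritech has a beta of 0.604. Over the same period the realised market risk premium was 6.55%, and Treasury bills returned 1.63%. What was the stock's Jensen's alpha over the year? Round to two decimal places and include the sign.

Realised HPR = (P1 + D1 − P0) / P0 = (160.91 + 5.94 − 158.35) / 158.35 = 8.50 / 158.35 = 5.3679%
CAPM required = R_f + β·MRP = 1.63% + 0.604 × 6.55% = 5.58620%
α = realised − required = 5.3679% − 5.58620% = -0.22%

-0.22%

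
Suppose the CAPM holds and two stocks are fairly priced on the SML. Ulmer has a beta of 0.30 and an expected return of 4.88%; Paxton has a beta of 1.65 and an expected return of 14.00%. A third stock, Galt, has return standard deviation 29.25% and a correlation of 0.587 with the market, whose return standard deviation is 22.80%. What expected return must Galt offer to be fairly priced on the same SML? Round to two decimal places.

MRP = (14.00% − 4.88%) / (1.65 − 0.30) = 6.7556%
R_f = 4.88% − 0.30 × 6.7556% = 2.8533%
β_Galt = ρ·σ_i/σ_m = 0.587 × 29.25 / 22.80 = 0.7531
E(R_Galt) = R_f + β × MRP = 2.8533% + 0.7531 × 6.7556% = 7.94%

7.94%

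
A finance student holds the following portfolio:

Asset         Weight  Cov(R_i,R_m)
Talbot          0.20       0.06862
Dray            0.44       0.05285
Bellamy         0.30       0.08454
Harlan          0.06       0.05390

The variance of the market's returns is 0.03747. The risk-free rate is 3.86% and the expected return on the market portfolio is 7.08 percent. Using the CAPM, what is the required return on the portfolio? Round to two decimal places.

β_Talbot = 0.06862 / 0.03747 = 1.8313
β_Dray = 0.05285 / 0.03747 = 1.4105
β_Bellamy = 0.08454 / 0.03747 = 2.2562
β_Harlan = 0.05390 / 0.03747 = 1.4385
β_P = Σ w_i β_i = 0.20×1.8313 + 0.44×1.4105 + 0.30×2.2562 + 0.06×1.4385 = 1.7501
MRP = 7.08% − 3.86% = 3.22%
E(R_P) = R_f + β_P × MRP = 3.86% + 1.7501 × 3.22% = 9.50%

9.50%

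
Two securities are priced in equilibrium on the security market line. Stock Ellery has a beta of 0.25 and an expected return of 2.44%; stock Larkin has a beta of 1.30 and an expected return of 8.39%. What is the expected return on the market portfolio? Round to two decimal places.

6.69%

Both satisfy E(R) = R_f + β·MRP, so the slope of the SML is
MRP = (8.39% − 2.44%) / (1.30 − 0.25) = 5.95% / 1.05 = 5.6667%
R_f = E(R_Ellery) − β_Ellery·MRP = 2.44% − 0.25 × 5.6667% = 1.0233%
E(R_m) = R_f + MRP = 1.0233% + 5.6667% = 6.69%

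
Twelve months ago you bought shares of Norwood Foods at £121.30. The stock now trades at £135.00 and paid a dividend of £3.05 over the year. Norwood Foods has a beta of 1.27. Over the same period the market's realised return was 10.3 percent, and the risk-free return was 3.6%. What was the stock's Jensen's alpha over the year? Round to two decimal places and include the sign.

+1.70%

Realised HPR = (P1 + D1 − P0) / P0 = (135.00 + 3.05 − 121.30) / 121.30 = 16.75 / 121.30 = 13.8087%
MRP = 10.3% − 3.6% = 6.70%
CAPM required = R_f + β·MRP = 3.6% + 1.27 × 6.7% = 12.1090%
α = realised − required = 13.8087% − 12.1090% = +1.70%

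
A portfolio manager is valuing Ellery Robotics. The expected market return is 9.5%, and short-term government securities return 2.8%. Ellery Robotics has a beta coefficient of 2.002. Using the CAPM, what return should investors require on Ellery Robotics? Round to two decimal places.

16.21%

Market risk premium = E(R_m) − R_f = 9.5% − 2.8% = 6.70%
E(R) = R_f + β × MRP = 2.8% + 2.002 × 6.7% = 16.21%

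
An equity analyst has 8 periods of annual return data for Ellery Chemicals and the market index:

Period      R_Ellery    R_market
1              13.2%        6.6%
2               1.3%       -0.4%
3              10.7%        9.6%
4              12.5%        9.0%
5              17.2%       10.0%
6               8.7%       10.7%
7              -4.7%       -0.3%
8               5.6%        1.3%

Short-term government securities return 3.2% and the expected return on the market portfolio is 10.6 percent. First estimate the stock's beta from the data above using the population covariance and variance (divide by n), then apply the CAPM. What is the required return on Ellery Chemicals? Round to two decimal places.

Mean R_i = (13.2 + 1.3 + 10.7 + 12.5 + 17.2 + 8.7 − 4.7 + 5.6) / 8 = 8.0625%
Mean R_m = (6.6 − 0.4 + 9.6 + 9.0 + 10.0 + 10.7 − 0.3 + 1.3) / 8 = 5.8125%
Σ(R_i − R̄_i)(R_m − R̄_m) = 200.6938  ⇒  Cov = 200.6938 / 8 = 25.0867
Σ(R_m − R̄_m)² = 162.8688  ⇒  Var(R_m) = 162.8688 / 8 = 20.3586
β = Cov / Var(R_m) = 25.0867 / 20.3586 = 1.2322
MRP = 10.6% − 3.2% = 7.40%
E(R) = R_f + β × MRP = 3.2% + 1.2322 × 7.4% = 12.32%

12.32%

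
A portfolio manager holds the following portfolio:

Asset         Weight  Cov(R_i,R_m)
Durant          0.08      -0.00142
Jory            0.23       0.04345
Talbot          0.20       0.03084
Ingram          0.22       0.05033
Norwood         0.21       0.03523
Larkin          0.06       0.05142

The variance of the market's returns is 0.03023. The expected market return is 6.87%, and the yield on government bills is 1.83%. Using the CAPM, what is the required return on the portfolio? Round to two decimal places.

β_Durant = -0.00142 / 0.03023 = -0.0470
β_Jory = 0.04345 / 0.03023 = 1.4373
β_Talbot = 0.03084 / 0.03023 = 1.0202
β_Ingram = 0.05033 / 0.03023 = 1.6649
β_Norwood = 0.03523 / 0.03023 = 1.1654
β_Larkin = 0.05142 / 0.03023 = 1.7010
β_P = Σ w_i β_i = 0.08×-0.0470 + 0.23×1.4373 + 0.20×1.0202 + 0.22×1.6649 + 0.21×1.1654 + 0.06×1.7010 = 1.2439
MRP = 6.87% − 1.83% = 5.04%
E(R_P) = R_f + β_P × MRP = 1.83% + 1.2439 × 5.04% = 8.10%

8.10%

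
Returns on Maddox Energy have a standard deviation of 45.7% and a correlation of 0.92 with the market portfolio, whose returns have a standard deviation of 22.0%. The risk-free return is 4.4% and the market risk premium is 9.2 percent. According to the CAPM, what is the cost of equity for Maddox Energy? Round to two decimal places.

β = ρ × σ_i / σ_m = 0.92 × 45.7% / 22.0% = 1.9111
E(R) = 4.4% + 1.9111 × 9.2% = 21.98%

21.98%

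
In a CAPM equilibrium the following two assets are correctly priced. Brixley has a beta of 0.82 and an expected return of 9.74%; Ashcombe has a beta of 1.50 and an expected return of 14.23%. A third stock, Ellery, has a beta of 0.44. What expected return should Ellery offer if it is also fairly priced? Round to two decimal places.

7.23%

MRP (SML slope) = (14.23% − 9.74%) / (1.50 − 0.82) = 4.49% / 0.68 = 6.6029%
R_f (intercept) = 9.74% − 0.82 × 6.6029% = 4.3256%
E(R_Ellery) = R_f + β × MRP = 4.3256% + 0.44 × 6.6029% = 7.23%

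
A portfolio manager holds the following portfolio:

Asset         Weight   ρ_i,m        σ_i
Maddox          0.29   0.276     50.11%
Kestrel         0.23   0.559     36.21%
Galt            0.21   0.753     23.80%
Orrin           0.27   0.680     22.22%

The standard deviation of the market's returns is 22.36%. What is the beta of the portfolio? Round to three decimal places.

0.738

β_Maddox = 0.276 × 50.11% / 22.36% = 0.6185
β_Kestrel = 0.559 × 36.21% / 22.36% = 0.9053
β_Galt = 0.753 × 23.80% / 22.36% = 0.8015
β_Orrin = 0.680 × 22.22% / 22.36% = 0.6757
β_P = Σ w_i β_i = 0.29×0.6185 + 0.23×0.9053 + 0.21×0.8015 + 0.27×0.6757 = 0.7383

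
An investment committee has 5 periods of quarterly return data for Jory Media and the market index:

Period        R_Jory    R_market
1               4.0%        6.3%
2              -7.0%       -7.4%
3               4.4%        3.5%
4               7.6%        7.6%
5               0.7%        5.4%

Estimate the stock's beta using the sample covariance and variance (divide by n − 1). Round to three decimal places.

0.849

Mean R_i = (4.0 − 7.0 + 4.4 + 7.6 + 0.7) / 5 = 1.9400%
Mean R_m = (6.3 − 7.4 + 3.5 + 7.6 + 5.4) / 5 = 3.0800%
Σ(R_i − R̄_i)(R_m − R̄_m) = 124.0640  ⇒  Cov = 124.0640 / 4 = 31.0160
Σ(R_m − R̄_m)² = 146.1880  ⇒  Var(R_m) = 146.1880 / 4 = 36.5470
β = Cov / Var(R_m) = 31.0160 / 36.5470 = 0.8487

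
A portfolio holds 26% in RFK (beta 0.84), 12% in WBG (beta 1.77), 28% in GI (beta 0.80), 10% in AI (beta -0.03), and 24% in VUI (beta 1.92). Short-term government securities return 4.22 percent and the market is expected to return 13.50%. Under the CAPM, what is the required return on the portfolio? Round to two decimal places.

β_P = Σ w_i β_i = 0.26×0.84 + 0.12×1.77 + 0.28×0.80 + 0.10×-0.03 + 0.24×1.92 = 1.1126
MRP = 13.50% − 4.22% = 9.28%
E(R_P) = R_f + β_P × MRP = 4.22% + 1.1126 × 9.28% = 14.54%

14.54%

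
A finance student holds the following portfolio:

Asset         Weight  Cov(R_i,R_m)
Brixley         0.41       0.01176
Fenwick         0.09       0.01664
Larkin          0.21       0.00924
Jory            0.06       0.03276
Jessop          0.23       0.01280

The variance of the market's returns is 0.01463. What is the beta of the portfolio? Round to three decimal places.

0.900

β_Brixley = 0.01176 / 0.01463 = 0.8038
β_Fenwick = 0.01664 / 0.01463 = 1.1374
β_Larkin = 0.00924 / 0.01463 = 0.6316
β_Jory = 0.03276 / 0.01463 = 2.2392
β_Jessop = 0.01280 / 0.01463 = 0.8749
β_P = Σ w_i β_i = 0.41×0.8038 + 0.09×1.1374 + 0.21×0.6316 + 0.06×2.2392 + 0.23×0.8749 = 0.9001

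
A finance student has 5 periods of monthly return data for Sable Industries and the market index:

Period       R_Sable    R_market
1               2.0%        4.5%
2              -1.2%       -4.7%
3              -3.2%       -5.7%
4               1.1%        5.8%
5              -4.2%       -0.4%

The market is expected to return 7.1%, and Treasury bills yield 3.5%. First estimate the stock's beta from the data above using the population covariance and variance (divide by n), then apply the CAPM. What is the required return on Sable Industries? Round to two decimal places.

4.84%

Mean R_i = (2.0 − 1.2 − 3.2 + 1.1 − 4.2) / 5 = -1.1000%
Mean R_m = (4.5 − 4.7 − 5.7 + 5.8 − 0.4) / 5 = -0.1000%
Σ(R_i − R̄_i)(R_m − R̄_m) = 40.3900  ⇒  Cov = 40.3900 / 5 = 8.0780
Σ(R_m − R̄_m)² = 108.5800  ⇒  Var(R_m) = 108.5800 / 5 = 21.7160
β = Cov / Var(R_m) = 8.0780 / 21.7160 = 0.3720
MRP = 7.1% − 3.5% = 3.60%
E(R) = R_f + β × MRP = 3.5% + 0.3720 × 3.6% = 4.84%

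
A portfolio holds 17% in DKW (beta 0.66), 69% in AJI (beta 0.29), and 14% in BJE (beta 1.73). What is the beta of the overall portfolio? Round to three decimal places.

β_P = Σ w_i β_i = 0.17×0.66 + 0.69×0.29 + 0.14×1.73 = 0.5545

0.555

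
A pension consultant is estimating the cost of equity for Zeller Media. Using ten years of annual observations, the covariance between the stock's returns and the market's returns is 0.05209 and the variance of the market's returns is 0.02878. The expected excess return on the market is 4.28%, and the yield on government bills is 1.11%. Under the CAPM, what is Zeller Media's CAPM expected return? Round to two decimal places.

β = Cov(R_i, R_m) / Var(R_m) = 0.05209 / 0.02878 = 1.8099
E(R) = R_f + β × MRP = 1.11% + 1.8099 × 4.28% = 8.86%

8.86%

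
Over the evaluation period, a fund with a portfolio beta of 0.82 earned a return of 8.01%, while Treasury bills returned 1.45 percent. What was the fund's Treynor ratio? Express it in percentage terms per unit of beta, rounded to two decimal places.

Treynor = (R_P − R_f) / β_P = (8.01% − 1.45%) / 0.8200 = 6.56% / 0.8200 = 8.00%

8.00%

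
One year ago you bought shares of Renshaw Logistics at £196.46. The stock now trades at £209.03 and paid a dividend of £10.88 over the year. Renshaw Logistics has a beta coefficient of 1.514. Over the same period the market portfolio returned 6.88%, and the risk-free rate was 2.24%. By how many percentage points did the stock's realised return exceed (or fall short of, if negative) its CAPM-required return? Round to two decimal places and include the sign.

+2.67%

Realised HPR = (P1 + D1 − P0) / P0 = (209.03 + 10.88 − 196.46) / 196.46 = 23.45 / 196.46 = 11.9363%
MRP = 6.88% − 2.24% = 4.64%
CAPM required = R_f + β·MRP = 2.24% + 1.514 × 4.64% = 9.26496%
α = realised − required = 11.9363% − 9.26496% = +2.67%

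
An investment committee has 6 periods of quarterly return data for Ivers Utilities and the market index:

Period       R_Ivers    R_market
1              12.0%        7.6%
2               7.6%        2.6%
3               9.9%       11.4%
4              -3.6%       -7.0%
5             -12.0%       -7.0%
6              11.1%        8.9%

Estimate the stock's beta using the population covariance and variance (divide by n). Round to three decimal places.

1.113

Mean R_i = (12.0 + 7.6 + 9.9 − 3.6 − 12.0 + 11.1) / 6 = 4.1667%
Mean R_m = (7.6 + 2.6 + 11.4 − 7.0 − 7.0 + 8.9) / 6 = 2.7500%
Σ(R_i − R̄_i)(R_m − R̄_m) = 363.0600  ⇒  Cov = 363.0600 / 6 = 60.5100
Σ(R_m − R̄_m)² = 326.3150  ⇒  Var(R_m) = 326.3150 / 6 = 54.3858
β = Cov / Var(R_m) = 60.5100 / 54.3858 = 1.1126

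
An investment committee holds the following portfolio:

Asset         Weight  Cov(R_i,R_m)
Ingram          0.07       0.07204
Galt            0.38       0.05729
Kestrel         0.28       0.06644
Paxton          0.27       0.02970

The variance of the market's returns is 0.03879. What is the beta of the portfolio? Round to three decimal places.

1.378

β_Ingram = 0.07204 / 0.03879 = 1.8572
β_Galt = 0.05729 / 0.03879 = 1.4769
β_Kestrel = 0.06644 / 0.03879 = 1.7128
β_Paxton = 0.02970 / 0.03879 = 0.7657
β_P = Σ w_i β_i = 0.07×1.8572 + 0.38×1.4769 + 0.28×1.7128 + 0.27×0.7657 = 1.3775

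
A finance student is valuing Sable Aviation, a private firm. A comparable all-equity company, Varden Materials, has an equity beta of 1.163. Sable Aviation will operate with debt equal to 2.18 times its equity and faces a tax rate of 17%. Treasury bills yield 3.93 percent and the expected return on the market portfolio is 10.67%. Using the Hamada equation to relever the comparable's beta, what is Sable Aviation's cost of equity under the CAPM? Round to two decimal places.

β_L = β_U × [1 + (1 − t)(D/E)] = 1.163 × [1 + (1 − 0.17) × 2.18]
    = 1.163 × [1 + 0.83 × 2.18] = 1.163 × 2.8094 = 3.2673
MRP = 10.67% − 3.93% = 6.74%
E(R) = R_f + β_L × MRP = 3.93% + 3.2673 × 6.74% = 25.95%

25.95%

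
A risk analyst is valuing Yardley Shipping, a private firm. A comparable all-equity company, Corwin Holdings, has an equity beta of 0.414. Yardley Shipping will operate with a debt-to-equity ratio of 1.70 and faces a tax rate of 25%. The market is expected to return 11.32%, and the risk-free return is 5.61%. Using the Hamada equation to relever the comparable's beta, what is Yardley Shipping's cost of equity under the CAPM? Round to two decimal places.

10.99%

β_L = β_U × [1 + (1 − t)(D/E)] = 0.414 × [1 + (1 − 0.25) × 1.70]
    = 0.414 × [1 + 0.75 × 1.70] = 0.414 × 2.2750 = 0.9419
MRP = 11.32% − 5.61% = 5.71%
E(R) = R_f + β_L × MRP = 5.61% + 0.9419 × 5.71% = 10.99%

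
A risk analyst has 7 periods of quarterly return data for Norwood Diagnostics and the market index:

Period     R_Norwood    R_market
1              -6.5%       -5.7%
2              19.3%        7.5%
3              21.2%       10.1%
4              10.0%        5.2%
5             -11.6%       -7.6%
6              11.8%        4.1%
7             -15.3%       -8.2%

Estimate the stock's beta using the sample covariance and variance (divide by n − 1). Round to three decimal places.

1.935

Mean R_i = (-6.5 + 19.3 + 21.2 + 10.0 − 11.6 + 11.8 − 15.3) / 7 = 4.1286%
Mean R_m = (-5.7 + 7.5 + 10.1 + 5.2 − 7.6 + 4.1 − 8.2) / 7 = 0.7714%
Σ(R_i − R̄_i)(R_m − R̄_m) = 687.6257  ⇒  Cov = 687.6257 / 6 = 114.6043
Σ(R_m − R̄_m)² = 355.4343  ⇒  Var(R_m) = 355.4343 / 6 = 59.2391
β = Cov / Var(R_m) = 114.6043 / 59.2391 = 1.9346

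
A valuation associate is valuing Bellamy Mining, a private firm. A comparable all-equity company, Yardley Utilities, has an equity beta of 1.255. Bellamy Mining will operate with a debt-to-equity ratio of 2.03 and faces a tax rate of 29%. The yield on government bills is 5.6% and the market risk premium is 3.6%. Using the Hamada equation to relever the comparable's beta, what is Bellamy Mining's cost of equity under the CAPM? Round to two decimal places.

16.63%

β_L = β_U × [1 + (1 − t)(D/E)] = 1.255 × [1 + (1 − 0.29) × 2.03]
    = 1.255 × [1 + 0.71 × 2.03] = 1.255 × 2.4413 = 3.0638
E(R) = R_f + β_L × MRP = 5.6% + 3.0638 × 3.6% = 16.63%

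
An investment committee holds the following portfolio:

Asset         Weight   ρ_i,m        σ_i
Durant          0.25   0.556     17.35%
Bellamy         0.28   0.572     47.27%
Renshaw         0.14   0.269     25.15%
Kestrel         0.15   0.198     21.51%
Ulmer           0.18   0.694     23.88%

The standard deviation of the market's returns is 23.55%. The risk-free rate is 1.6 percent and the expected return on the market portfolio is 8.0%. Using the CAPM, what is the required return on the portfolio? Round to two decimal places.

β_Durant = 0.556 × 17.35% / 23.55% = 0.4096
β_Bellamy = 0.572 × 47.27% / 23.55% = 1.1481
β_Renshaw = 0.269 × 25.15% / 23.55% = 0.2873
β_Kestrel = 0.198 × 21.51% / 23.55% = 0.1808
β_Ulmer = 0.694 × 23.88% / 23.55% = 0.7037
β_P = Σ w_i β_i = 0.25×0.4096 + 0.28×1.1481 + 0.14×0.2873 + 0.15×0.1808 + 0.18×0.7037 = 0.6179
MRP = 8.0% − 1.6% = 6.40%
E(R_P) = R_f + β_P × MRP = 1.6% + 0.6179 × 6.4% = 5.55%

5.55%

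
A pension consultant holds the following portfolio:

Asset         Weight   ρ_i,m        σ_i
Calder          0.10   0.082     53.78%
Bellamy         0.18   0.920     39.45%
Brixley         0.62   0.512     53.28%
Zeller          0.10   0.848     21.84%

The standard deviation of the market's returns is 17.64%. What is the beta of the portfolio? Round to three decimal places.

1.459

β_Calder = 0.082 × 53.78% / 17.64% = 0.2500
β_Bellamy = 0.920 × 39.45% / 17.64% = 2.0575
β_Brixley = 0.512 × 53.28% / 17.64% = 1.5464
β_Zeller = 0.848 × 21.84% / 17.64% = 1.0499
β_P = Σ w_i β_i = 0.10×0.2500 + 0.18×2.0575 + 0.62×1.5464 + 0.10×1.0499 = 1.4591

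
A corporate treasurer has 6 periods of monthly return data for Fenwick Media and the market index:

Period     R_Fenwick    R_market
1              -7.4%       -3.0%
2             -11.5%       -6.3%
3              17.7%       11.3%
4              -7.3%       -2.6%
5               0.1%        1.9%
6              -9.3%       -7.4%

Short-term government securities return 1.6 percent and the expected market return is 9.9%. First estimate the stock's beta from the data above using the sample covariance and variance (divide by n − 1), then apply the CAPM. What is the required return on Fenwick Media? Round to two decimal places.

14.46%

Mean R_i = (-7.4 − 11.5 + 17.7 − 7.3 + 0.1 − 9.3) / 6 = -2.9500%
Mean R_m = (-3.0 − 6.3 + 11.3 − 2.6 + 1.9 − 7.4) / 6 = -1.0167%
Σ(R_i − R̄_i)(R_m − R̄_m) = 364.6550  ⇒  Cov = 364.6550 / 5 = 72.9310
Σ(R_m − R̄_m)² = 235.3083  ⇒  Var(R_m) = 235.3083 / 5 = 47.0617
β = Cov / Var(R_m) = 72.9310 / 47.0617 = 1.5497
MRP = 9.9% − 1.6% = 8.30%
E(R) = R_f + β × MRP = 1.6% + 1.5497 × 8.3% = 14.46%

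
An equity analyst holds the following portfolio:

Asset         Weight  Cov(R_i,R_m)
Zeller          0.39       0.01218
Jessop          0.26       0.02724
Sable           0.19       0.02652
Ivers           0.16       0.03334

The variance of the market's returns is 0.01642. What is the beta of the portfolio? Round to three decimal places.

1.352

β_Zeller = 0.01218 / 0.01642 = 0.7418
β_Jessop = 0.02724 / 0.01642 = 1.6590
β_Sable = 0.02652 / 0.01642 = 1.6151
β_Ivers = 0.03334 / 0.01642 = 2.0305
β_P = Σ w_i β_i = 0.39×0.7418 + 0.26×1.6590 + 0.19×1.6151 + 0.16×2.0305 = 1.3524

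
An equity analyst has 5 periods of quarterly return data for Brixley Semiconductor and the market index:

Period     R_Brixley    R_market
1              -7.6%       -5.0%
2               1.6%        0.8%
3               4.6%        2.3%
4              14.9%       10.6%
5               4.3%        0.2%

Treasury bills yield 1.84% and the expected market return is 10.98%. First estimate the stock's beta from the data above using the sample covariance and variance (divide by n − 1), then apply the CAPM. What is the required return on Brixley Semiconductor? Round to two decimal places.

14.53%

Mean R_i = (-7.6 + 1.6 + 4.6 + 14.9 + 4.3) / 5 = 3.5600%
Mean R_m = (-5.0 + 0.8 + 2.3 + 10.6 + 0.2) / 5 = 1.7800%
Σ(R_i − R̄_i)(R_m − R̄_m) = 176.9760  ⇒  Cov = 176.9760 / 4 = 44.2440
Σ(R_m − R̄_m)² = 127.4880  ⇒  Var(R_m) = 127.4880 / 4 = 31.8720
β = Cov / Var(R_m) = 44.2440 / 31.8720 = 1.3882
MRP = 10.98% − 1.84% = 9.14%
E(R) = R_f + β × MRP = 1.84% + 1.3882 × 9.14% = 14.53%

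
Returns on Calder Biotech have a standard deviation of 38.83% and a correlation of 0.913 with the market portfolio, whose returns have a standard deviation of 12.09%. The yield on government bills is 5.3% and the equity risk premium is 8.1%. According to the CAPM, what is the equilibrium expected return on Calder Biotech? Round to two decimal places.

β = ρ × σ_i / σ_m = 0.913 × 38.83% / 12.09% = 2.9323
E(R) = 5.3% + 2.9323 × 8.1% = 29.05%

29.05%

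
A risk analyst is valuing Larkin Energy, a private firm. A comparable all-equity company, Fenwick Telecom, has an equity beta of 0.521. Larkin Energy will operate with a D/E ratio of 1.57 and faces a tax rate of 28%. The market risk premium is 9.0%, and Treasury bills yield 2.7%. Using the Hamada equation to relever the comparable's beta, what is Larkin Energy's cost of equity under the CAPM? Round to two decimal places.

12.69%

β_L = β_U × [1 + (1 − t)(D/E)] = 0.521 × [1 + (1 − 0.28) × 1.57]
    = 0.521 × [1 + 0.72 × 1.57] = 0.521 × 2.1304 = 1.1099
E(R) = R_f + β_L × MRP = 2.7% + 1.1099 × 9.0% = 12.69%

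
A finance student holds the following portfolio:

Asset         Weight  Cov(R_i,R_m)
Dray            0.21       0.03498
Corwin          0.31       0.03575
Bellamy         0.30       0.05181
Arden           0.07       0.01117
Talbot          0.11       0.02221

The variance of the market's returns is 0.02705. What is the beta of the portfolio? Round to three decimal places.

1.375

β_Dray = 0.03498 / 0.02705 = 1.2932
β_Corwin = 0.03575 / 0.02705 = 1.3216
β_Bellamy = 0.05181 / 0.02705 = 1.9153
β_Arden = 0.01117 / 0.02705 = 0.4129
β_Talbot = 0.02221 / 0.02705 = 0.8211
β_P = Σ w_i β_i = 0.21×1.2932 + 0.31×1.3216 + 0.30×1.9153 + 0.07×0.4129 + 0.11×0.8211 = 1.3751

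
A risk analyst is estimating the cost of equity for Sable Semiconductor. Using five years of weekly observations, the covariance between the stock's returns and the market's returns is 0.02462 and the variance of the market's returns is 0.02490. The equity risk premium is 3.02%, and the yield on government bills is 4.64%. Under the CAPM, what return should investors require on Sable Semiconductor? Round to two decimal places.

β = Cov(R_i, R_m) / Var(R_m) = 0.02462 / 0.02490 = 0.9888
E(R) = R_f + β × MRP = 4.64% + 0.9888 × 3.02% = 7.63%

7.63%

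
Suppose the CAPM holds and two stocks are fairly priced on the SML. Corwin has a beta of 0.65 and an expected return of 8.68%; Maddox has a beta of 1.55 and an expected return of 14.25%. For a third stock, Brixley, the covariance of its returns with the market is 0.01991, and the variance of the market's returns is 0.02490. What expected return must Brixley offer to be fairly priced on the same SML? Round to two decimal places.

MRP = (14.25% − 8.68%) / (1.55 − 0.65) = 6.1889%
R_f = 8.68% − 0.65 × 6.1889% = 4.6572%
β_Brixley = Cov / Var(R_m) = 0.01991 / 0.02490 = 0.7996
E(R_Brixley) = R_f + β × MRP = 4.6572% + 0.7996 × 6.1889% = 9.61%

9.61%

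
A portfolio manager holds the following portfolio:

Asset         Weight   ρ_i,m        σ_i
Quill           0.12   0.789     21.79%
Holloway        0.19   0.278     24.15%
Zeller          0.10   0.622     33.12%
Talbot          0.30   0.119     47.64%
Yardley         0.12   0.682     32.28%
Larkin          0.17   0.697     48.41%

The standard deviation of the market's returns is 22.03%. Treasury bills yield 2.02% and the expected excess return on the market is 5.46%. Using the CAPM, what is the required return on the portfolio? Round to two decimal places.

β_Quill = 0.789 × 21.79% / 22.03% = 0.7804
β_Holloway = 0.278 × 24.15% / 22.03% = 0.3048
β_Zeller = 0.622 × 33.12% / 22.03% = 0.9351
β_Talbot = 0.119 × 47.64% / 22.03% = 0.2573
β_Yardley = 0.682 × 32.28% / 22.03% = 0.9993
β_Larkin = 0.697 × 48.41% / 22.03% = 1.5316
β_P = Σ w_i β_i = 0.12×0.7804 + 0.19×0.3048 + 0.10×0.9351 + 0.30×0.2573 + 0.12×0.9993 + 0.17×1.5316 = 0.7025
E(R_P) = R_f + β_P × MRP = 2.02% + 0.7025 × 5.46% = 5.86%

5.86%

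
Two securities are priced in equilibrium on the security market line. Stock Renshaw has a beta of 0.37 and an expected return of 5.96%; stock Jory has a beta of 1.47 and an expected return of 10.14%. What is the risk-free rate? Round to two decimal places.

4.55%

Both satisfy E(R) = R_f + β·MRP, so the slope of the SML is
MRP = (10.14% − 5.96%) / (1.47 − 0.37) = 4.18% / 1.10 = 3.8000%
R_f = E(R_Renshaw) − β_Renshaw·MRP = 5.96% − 0.37 × 3.8000% = 4.5540%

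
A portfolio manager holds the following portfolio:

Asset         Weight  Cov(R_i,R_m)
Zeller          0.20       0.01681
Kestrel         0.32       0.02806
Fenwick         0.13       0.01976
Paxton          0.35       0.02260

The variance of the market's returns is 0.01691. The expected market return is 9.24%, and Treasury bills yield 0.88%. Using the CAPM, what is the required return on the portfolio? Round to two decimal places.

12.16%

β_Zeller = 0.01681 / 0.01691 = 0.9941
β_Kestrel = 0.02806 / 0.01691 = 1.6594
β_Fenwick = 0.01976 / 0.01691 = 1.1685
β_Paxton = 0.02260 / 0.01691 = 1.3365
β_P = Σ w_i β_i = 0.20×0.9941 + 0.32×1.6594 + 0.13×1.1685 + 0.35×1.3365 = 1.3495
MRP = 9.24% − 0.88% = 8.36%
E(R_P) = R_f + β_P × MRP = 0.88% + 1.3495 × 8.36% = 12.16%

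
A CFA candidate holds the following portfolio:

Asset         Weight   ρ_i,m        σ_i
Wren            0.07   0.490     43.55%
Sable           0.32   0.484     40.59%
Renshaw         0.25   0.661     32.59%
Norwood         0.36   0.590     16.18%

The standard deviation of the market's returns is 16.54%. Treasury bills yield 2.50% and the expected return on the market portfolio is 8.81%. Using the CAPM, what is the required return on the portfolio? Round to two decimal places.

β_Wren = 0.490 × 43.55% / 16.54% = 1.2902
β_Sable = 0.484 × 40.59% / 16.54% = 1.1878
β_Renshaw = 0.661 × 32.59% / 16.54% = 1.3024
β_Norwood = 0.590 × 16.18% / 16.54% = 0.5772
β_P = Σ w_i β_i = 0.07×1.2902 + 0.32×1.1878 + 0.25×1.3024 + 0.36×0.5772 = 1.0038
MRP = 8.81% − 2.50% = 6.31%
E(R_P) = R_f + β_P × MRP = 2.50% + 1.0038 × 6.31% = 8.83%

8.83%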